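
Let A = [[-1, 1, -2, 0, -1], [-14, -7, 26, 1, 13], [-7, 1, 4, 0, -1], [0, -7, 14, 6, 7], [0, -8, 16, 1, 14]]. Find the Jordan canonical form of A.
The characteristic polynomial is det(xI - A) = (x - 6)^3(x + 1)^2, so the eigenvalues are -1 (algebraic multiplicity 2), 6 (algebraic multiplicity 3).

For λ = -1: rank(A + I) = 4, rank((A + I)^2) = 3. The eigenspace has dimension 5 - 4 = 1, so there is 1 Jordan block; the rank sequence gives block sizes [2].

For λ = 6: rank(A - 6I) = 3, rank((A - 6I)^2) = 2. The eigenspace has dimension 5 - 3 = 2, so there are 2 Jordan blocks; the rank sequence gives block sizes [2, 1].

Assembling the blocks gives the Jordan form J above.

J = [[-1, 1, 0, 0, 0], [0, -1, 0, 0, 0], [0, 0, 6, 1, 0], [0, 0, 0, 6, 0], [0, 0, 0, 0, 6]]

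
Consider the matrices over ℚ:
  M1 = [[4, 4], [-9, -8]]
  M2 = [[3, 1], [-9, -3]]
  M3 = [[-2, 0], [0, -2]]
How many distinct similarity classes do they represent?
Characteristic polynomials: χ_{M1} = (x + 2)^2, χ_{M2} = x^2, χ_{M3} = (x + 2)^2.

{M1}: invariant factors (x + 2)^2.

{M2}: invariant factors x^2.

{M3}: invariant factors x + 2, x + 2.

Matrices are similar if and only if their invariant-factor lists agree; the partition into similarity classes is {M1}, {M2}, {M3}.

3 classes: {M1}, {M2}, {M3}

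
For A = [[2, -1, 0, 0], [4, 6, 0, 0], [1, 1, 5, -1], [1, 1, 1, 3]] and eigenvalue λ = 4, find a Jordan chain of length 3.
v_1 = [[-1, 3, 0, 2]]^T, v_2 = [[-1, 2, 0, 0]]^T, v_3 = [[0, 0, 1, 1]]^T

We seek v_1 ∈ ker((A - 4I)^3) \ ker((A - 4I)^2), then set v_{i+1} = (A - 4I) v_i.

One such chain is v_1 = [[-1, 3, 0, 2]]^T, v_2 = [[-1, 2, 0, 0]]^T, v_3 = [[0, 0, 1, 1]]^T. Check: (A - 4I) v_3 = [[0, 0, 0, 0]]^T = 0.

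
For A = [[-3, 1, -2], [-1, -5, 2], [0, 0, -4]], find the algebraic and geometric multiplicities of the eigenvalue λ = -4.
algebraic multiplicity 3, geometric multiplicity 2

The characteristic polynomial is (x + 4)^3, so the factor x + 4 appears with exponent 3: the algebraic multiplicity is 3.

rank(A + 4I) = 1, so the eigenspace has dimension 3 - 1 = 2: the geometric multiplicity is 2.

Since 2 < 3, A is not diagonalizable.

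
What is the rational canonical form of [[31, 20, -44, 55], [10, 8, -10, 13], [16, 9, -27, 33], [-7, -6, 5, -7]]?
R = [[0, 0, 0, 5], [1, 0, 0, 14], [0, 1, 0, -3], [0, 0, 1, 5]]

The invariant factors of A (the non-unit diagonal entries of the Smith normal form of xI - A over ℚ[x]) are (x - 5)(x^3 + 3x + 1), each dividing the next. The characteristic polynomial is their product, (x - 5)(x^3 + 3x + 1).

The rational canonical form is the block-diagonal matrix of companion matrices C(f_i):
R = [[0, 0, 0, 5], [1, 0, 0, 14], [0, 1, 0, -3], [0, 0, 1, 5]].

Note the characteristic polynomial does not split into linear factors over ℚ, so A has no Jordan form over ℚ; the rational canonical form exists over any field.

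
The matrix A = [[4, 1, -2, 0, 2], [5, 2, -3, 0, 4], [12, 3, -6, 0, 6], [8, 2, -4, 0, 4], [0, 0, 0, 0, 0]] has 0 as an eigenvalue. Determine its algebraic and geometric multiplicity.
The characteristic polynomial is x^5, so the factor x appears with exponent 5: the algebraic multiplicity is 5.

rank(A) = 2, so the eigenspace has dimension 5 - 2 = 3: the geometric multiplicity is 3.

Since 3 < 5, A is not diagonalizable.

algebraic multiplicity 5, geometric multiplicity 3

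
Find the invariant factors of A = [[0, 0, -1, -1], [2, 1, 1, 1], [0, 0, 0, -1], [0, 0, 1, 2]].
The Jordan structure of A has elementary divisors x, (x - 1)^2, (x - 1). Arranging the block sizes at each eigenvalue in decreasing order and taking row products gives the invariant factors.

Invariant factors (smallest first, each dividing the next): x - 1, x(x - 1)^2.

Check: the last factor x(x - 1)^2 is the minimal polynomial, and the product x(x - 1)^3 is the characteristic polynomial.

x - 1, x(x - 1)^2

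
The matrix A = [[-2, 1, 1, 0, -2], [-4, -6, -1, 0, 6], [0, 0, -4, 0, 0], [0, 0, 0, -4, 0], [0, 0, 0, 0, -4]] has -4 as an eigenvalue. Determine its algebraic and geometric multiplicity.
The characteristic polynomial is (x + 4)^5, so the factor x + 4 appears with exponent 5: the algebraic multiplicity is 5.

rank(A + 4I) = 2, so the eigenspace has dimension 5 - 2 = 3: the geometric multiplicity is 3.

Since 3 < 5, A is not diagonalizable.

algebraic multiplicity 5, geometric multiplicity 3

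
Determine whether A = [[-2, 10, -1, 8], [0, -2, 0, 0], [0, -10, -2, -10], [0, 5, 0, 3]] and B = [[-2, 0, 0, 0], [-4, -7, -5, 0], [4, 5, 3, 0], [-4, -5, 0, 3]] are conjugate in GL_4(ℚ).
Yes.

Two matrices over a field are similar if and only if they have the same invariant factors.

Both A and B have characteristic polynomial (x - 3)(x + 2)^3 and minimal polynomial (x - 3)(x + 2)^2. Computing further, both have invariant factors x + 2, (x - 3)(x + 2)^2. Hence A and B are similar.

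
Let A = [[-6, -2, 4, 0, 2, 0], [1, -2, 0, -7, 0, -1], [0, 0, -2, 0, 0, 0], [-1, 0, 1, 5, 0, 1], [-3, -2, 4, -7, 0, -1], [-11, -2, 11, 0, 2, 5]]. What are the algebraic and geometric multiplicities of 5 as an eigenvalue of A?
The characteristic polynomial is (x - 5)^2(x + 2)^3(x + 4), so the factor x - 5 appears with exponent 2: the algebraic multiplicity is 2.

rank(A - 5I) = 5, so the eigenspace has dimension 6 - 5 = 1: the geometric multiplicity is 1.

Since 1 < 2, A is not diagonalizable.

algebraic multiplicity 2, geometric multiplicity 1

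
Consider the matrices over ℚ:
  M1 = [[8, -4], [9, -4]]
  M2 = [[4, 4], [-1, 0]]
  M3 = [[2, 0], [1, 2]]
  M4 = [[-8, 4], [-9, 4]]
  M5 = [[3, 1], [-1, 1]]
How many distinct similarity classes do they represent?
Characteristic polynomials: χ_{M1} = (x - 2)^2, χ_{M2} = (x - 2)^2, χ_{M3} = (x - 2)^2, χ_{M4} = (x + 2)^2, χ_{M5} = (x - 2)^2.

{M1, M2, M3, M5}: invariant factors (x - 2)^2.

{M4}: invariant factors (x + 2)^2.

Matrices are similar if and only if their invariant-factor lists agree; the partition into similarity classes is {M1, M2, M3, M5}, {M4}.

2 classes: {M1, M2, M3, M5}, {M4}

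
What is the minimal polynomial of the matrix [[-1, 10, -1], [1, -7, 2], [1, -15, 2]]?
The characteristic polynomial factors as (x + 2)^3. The minimal polynomial is ∏(x - λ)^{k_λ} where k_λ is the size of the largest Jordan block at λ.

For λ = -2: rank(A + 2I) = 2, and the largest Jordan block has size 3 (the smallest k with rank((A + 2I)^k) = rank((A + 2I)^(k+1))).

So m_A(x) = (x + 2)^3.

m_A(x) = (x + 2)^3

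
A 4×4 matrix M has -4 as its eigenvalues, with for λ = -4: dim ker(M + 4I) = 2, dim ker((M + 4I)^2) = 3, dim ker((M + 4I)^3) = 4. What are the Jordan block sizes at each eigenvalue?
Jordan blocks: (-4, 3), (-4, 1)

λ = -4: successive nullity increments [2, 1, 1] count blocks of size ≥ k; block sizes are [3, 1].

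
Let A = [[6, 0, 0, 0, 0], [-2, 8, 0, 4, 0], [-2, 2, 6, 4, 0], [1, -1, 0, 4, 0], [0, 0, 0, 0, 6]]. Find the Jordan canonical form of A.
J = [[6, 1, 0, 0, 0], [0, 6, 0, 0, 0], [0, 0, 6, 0, 0], [0, 0, 0, 6, 0], [0, 0, 0, 0, 6]]

The characteristic polynomial is det(xI - A) = (x - 6)^5, so the eigenvalues are 6 (algebraic multiplicity 5).

For λ = 6: rank(A - 6I) = 1, rank((A - 6I)^2) = 0. The eigenspace has dimension 5 - 1 = 4, so there are 4 Jordan blocks; the rank sequence gives block sizes [2, 1, 1, 1].

Assembling the blocks gives the Jordan form J above.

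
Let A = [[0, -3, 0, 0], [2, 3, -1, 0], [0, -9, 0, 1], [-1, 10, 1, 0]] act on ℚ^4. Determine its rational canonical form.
The invariant factors of A (the non-unit diagonal entries of the Smith normal form of xI - A over ℚ[x]) are (x - 3)(x^3 - 4x + 1), each dividing the next. The characteristic polynomial is their product, (x - 3)(x^3 - 4x + 1).

The rational canonical form is the block-diagonal matrix of companion matrices C(f_i):
R = [[0, 0, 0, 3], [1, 0, 0, -13], [0, 1, 0, 4], [0, 0, 1, 3]].

Note the characteristic polynomial does not split into linear factors over ℚ, so A has no Jordan form over ℚ; the rational canonical form exists over any field.

R = [[0, 0, 0, 3], [1, 0, 0, -13], [0, 1, 0, 4], [0, 0, 1, 3]]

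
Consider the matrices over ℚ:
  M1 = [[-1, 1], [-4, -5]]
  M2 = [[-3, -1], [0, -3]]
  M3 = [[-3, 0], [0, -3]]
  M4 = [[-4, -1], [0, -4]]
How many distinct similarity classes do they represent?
Characteristic polynomials: χ_{M1} = (x + 3)^2, χ_{M2} = (x + 3)^2, χ_{M3} = (x + 3)^2, χ_{M4} = (x + 4)^2.

{M1, M2}: invariant factors (x + 3)^2.

{M3}: invariant factors x + 3, x + 3.

{M4}: invariant factors (x + 4)^2.

Matrices are similar if and only if their invariant-factor lists agree; the partition into similarity classes is {M1, M2}, {M3}, {M4}.

3 classes: {M1, M2}, {M3}, {M4}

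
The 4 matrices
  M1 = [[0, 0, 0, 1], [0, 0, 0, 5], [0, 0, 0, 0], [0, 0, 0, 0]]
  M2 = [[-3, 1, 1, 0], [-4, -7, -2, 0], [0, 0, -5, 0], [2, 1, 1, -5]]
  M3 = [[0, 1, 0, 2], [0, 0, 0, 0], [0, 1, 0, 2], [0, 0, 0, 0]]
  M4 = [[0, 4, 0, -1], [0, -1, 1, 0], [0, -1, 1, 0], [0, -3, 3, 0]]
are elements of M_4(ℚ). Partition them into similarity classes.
Characteristic polynomials: χ_{M1} = x^4, χ_{M2} = (x + 5)^4, χ_{M3} = x^4, χ_{M4} = x^4.

{M1, M3}: invariant factors x, x, x^2.

{M2}: invariant factors x + 5, x + 5, (x + 5)^2.

{M4}: invariant factors x, x^3.

Matrices are similar if and only if their invariant-factor lists agree; the partition into similarity classes is {M1, M3}, {M2}, {M4}.

3 classes: {M1, M3}, {M2}, {M4}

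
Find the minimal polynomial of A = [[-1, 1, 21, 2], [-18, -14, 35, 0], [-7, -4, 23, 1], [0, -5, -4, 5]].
The characteristic polynomial factors as (x - 6)^3(x + 5). The minimal polynomial is ∏(x - λ)^{k_λ} where k_λ is the size of the largest Jordan block at λ.

For λ = -5: rank(A + 5I) = 3, and the largest Jordan block has size 1 (the smallest k with rank((A + 5I)^k) = rank((A + 5I)^(k+1))).
For λ = 6: rank(A - 6I) = 3, and the largest Jordan block has size 3 (the smallest k with rank((A - 6I)^k) = rank((A - 6I)^(k+1))).

So m_A(x) = (x - 6)^3(x + 5).

m_A(x) = (x - 6)^3(x + 5)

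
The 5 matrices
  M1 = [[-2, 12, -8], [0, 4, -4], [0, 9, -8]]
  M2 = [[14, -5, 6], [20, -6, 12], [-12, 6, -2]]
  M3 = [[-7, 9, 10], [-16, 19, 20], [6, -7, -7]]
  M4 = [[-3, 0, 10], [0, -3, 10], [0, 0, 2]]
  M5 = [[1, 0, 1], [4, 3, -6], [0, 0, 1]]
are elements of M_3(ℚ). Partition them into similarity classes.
Characteristic polynomials: χ_{M1} = (x + 2)^3, χ_{M2} = (x - 4)^2(x + 2), χ_{M3} = (x - 3)(x - 1)^2, χ_{M4} = (x - 2)(x + 3)^2, χ_{M5} = (x - 3)(x - 1)^2.

{M1}: invariant factors x + 2, (x + 2)^2.

{M2}: invariant factors (x - 4)^2(x + 2).

{M3, M5}: invariant factors (x - 3)(x - 1)^2.

{M4}: invariant factors x + 3, (x - 2)(x + 3).

Matrices are similar if and only if their invariant-factor lists agree; the partition into similarity classes is {M1}, {M2}, {M3, M5}, {M4}.

4 classes: {M1}, {M2}, {M3, M5}, {M4}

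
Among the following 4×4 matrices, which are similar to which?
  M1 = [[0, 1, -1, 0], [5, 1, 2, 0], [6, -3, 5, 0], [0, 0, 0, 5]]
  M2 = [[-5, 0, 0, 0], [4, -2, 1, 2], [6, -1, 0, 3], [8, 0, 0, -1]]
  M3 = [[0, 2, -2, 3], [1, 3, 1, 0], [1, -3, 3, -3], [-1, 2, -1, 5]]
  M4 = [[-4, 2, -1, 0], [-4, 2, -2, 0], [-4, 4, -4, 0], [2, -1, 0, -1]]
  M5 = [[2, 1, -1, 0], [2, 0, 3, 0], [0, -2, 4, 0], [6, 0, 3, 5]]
3 classes: {M1, M3, M5}, {M2}, {M4}

Characteristic polynomials: χ_{M1} = (x - 5)(x - 2)^3, χ_{M2} = (x + 1)^3(x + 5), χ_{M3} = (x - 5)(x - 2)^3, χ_{M4} = (x + 1)(x + 2)^3, χ_{M5} = (x - 5)(x - 2)^3.

{M1, M3, M5}: invariant factors (x - 5)(x - 2)^3.

{M2}: invariant factors (x + 1)^3(x + 5).

{M4}: invariant factors x + 2, (x + 1)(x + 2)^2.

Matrices are similar if and only if their invariant-factor lists agree; the partition into similarity classes is {M1, M3, M5}, {M2}, {M4}.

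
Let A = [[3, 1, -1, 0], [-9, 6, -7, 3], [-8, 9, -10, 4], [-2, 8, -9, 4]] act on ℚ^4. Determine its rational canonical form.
R = [[0, 0, 0, -9], [1, 0, 0, 3], [0, 1, 0, 0], [0, 0, 1, 3]]

The invariant factors of A (the non-unit diagonal entries of the Smith normal form of xI - A over ℚ[x]) are (x - 3)(x^3 - 3), each dividing the next. The characteristic polynomial is their product, (x - 3)(x^3 - 3).

The rational canonical form is the block-diagonal matrix of companion matrices C(f_i):
R = [[0, 0, 0, -9], [1, 0, 0, 3], [0, 1, 0, 0], [0, 0, 1, 3]].

Note the characteristic polynomial does not split into linear factors over ℚ, so A has no Jordan form over ℚ; the rational canonical form exists over any field.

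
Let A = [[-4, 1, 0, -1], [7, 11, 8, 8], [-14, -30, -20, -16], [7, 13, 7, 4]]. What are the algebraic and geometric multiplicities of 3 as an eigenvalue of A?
The characteristic polynomial is (x - 3)(x + 4)^3, so the factor x - 3 appears with exponent 1: the algebraic multiplicity is 1.

rank(A - 3I) = 3, so the eigenspace has dimension 4 - 3 = 1: the geometric multiplicity is 1.

algebraic multiplicity 1, geometric multiplicity 1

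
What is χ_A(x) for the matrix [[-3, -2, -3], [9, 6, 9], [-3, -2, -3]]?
χ_A(x) = x^3

xI - A = [[x + 3, 2, 3], [-9, x - 6, -9], [3, 2, x + 3]].

Expanding det(xI - A) along the first row:
det(xI - A) = + (x + 3)·det([[x - 6, -9], [2, x + 3]]) - (2)·det([[-9, -9], [3, x + 3]]) + (3)·det([[-9, x - 6], [3, 2]]).

Evaluating gives χ_A(x) = x^3.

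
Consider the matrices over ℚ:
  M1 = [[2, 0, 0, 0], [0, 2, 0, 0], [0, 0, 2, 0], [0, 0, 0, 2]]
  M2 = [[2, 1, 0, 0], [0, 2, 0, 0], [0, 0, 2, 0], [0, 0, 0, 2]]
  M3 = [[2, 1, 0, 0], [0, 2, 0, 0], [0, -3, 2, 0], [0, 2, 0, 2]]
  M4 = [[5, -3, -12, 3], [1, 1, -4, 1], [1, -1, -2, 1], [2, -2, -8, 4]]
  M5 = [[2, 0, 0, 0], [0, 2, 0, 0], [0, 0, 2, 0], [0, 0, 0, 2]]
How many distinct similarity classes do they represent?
Characteristic polynomials: χ_{M1} = (x - 2)^4, χ_{M2} = (x - 2)^4, χ_{M3} = (x - 2)^4, χ_{M4} = (x - 2)^4, χ_{M5} = (x - 2)^4.

{M1, M5}: invariant factors x - 2, x - 2, x - 2, x - 2.

{M2, M3, M4}: invariant factors x - 2, x - 2, (x - 2)^2.

Matrices are similar if and only if their invariant-factor lists agree; the partition into similarity classes is {M1, M5}, {M2, M3, M4}.

2 classes: {M1, M5}, {M2, M3, M4}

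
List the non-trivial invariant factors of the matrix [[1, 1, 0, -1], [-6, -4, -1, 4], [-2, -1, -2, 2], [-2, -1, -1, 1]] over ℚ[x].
The Jordan structure of A has elementary divisors (x + 1)^2, (x + 1)^2. Arranging the block sizes at each eigenvalue in decreasing order and taking row products gives the invariant factors.

Invariant factors (smallest first, each dividing the next): (x + 1)^2, (x + 1)^2.

Check: the last factor (x + 1)^2 is the minimal polynomial, and the product (x + 1)^4 is the characteristic polynomial.

(x + 1)^2, (x + 1)^2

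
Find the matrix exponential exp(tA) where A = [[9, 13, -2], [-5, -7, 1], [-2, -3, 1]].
e^{tA} = [[(3*t^2 + 16*t + 2)*e^{t}/2, t*(3*t + 13)*e^{t}, t*(-3*t - 4)*e^{t}/2], [t*(-t - 5)*e^{t}, (-2*t^2 - 8*t + 1)*e^{t}, t*(t + 1)*e^{t}], [t*(-t - 4)*e^{t}/2, t*(-t - 3)*e^{t}, (t^2 + 2)*e^{t}/2]]

A has Jordan form J = [[1, 1, 0], [0, 1, 1], [0, 0, 1]] with A = PJP^{-1}, so e^{tA} = P e^{tJ} P^{-1}.

For a Jordan block J_k(λ), e^{tJ_k(λ)} = e^{λt} · (I + tN + t^2 N^2/2! + ... + t^{k-1} N^{k-1}/(k-1)!) where N is the nilpotent superdiagonal part.

Assembling the blocks and conjugating back gives the entries of e^{tA} as shown above.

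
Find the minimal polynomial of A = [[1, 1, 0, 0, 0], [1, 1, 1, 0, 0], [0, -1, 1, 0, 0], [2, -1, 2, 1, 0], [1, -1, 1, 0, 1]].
m_A(x) = (x - 1)^3

The characteristic polynomial factors as (x - 1)^5. The minimal polynomial is ∏(x - λ)^{k_λ} where k_λ is the size of the largest Jordan block at λ.

For λ = 1: rank(A - I) = 2, and the largest Jordan block has size 3 (the smallest k with rank((A - I)^k) = rank((A - I)^(k+1))).

So m_A(x) = (x - 1)^3.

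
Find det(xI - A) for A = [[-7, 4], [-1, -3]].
χ_A(x) = (x + 5)^2

xI - A = [[x + 7, -4], [1, x + 3]].

Expanding det(xI - A) along the first row:
det(xI - A) = + (x + 7)·det([[x + 3]]) - (-4)·det([[1]]).

Evaluating gives χ_A(x) = x^2 + 10x + 25 = (x + 5)^2.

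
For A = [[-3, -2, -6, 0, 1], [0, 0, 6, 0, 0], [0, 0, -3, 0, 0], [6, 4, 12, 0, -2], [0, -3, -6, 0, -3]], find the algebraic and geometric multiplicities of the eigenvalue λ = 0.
algebraic multiplicity 2, geometric multiplicity 2

The characteristic polynomial is x^2(x + 3)^3, so the factor x appears with exponent 2: the algebraic multiplicity is 2.

rank(A) = 3, so the eigenspace has dimension 5 - 3 = 2: the geometric multiplicity is 2.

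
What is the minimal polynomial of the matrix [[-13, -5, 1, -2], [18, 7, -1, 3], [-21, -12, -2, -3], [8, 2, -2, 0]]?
The characteristic polynomial factors as (x + 2)^4. The minimal polynomial is ∏(x - λ)^{k_λ} where k_λ is the size of the largest Jordan block at λ.

For λ = -2: rank(A + 2I) = 2, and the largest Jordan block has size 3 (the smallest k with rank((A + 2I)^k) = rank((A + 2I)^(k+1))).

So m_A(x) = (x + 2)^3.

m_A(x) = (x + 2)^3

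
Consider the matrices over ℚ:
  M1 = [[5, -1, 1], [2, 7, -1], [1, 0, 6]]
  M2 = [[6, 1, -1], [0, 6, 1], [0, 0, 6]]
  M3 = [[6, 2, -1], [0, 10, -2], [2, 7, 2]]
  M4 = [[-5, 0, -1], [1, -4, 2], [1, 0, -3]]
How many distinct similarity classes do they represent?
2 classes: {M1, M2, M3}, {M4}

Characteristic polynomials: χ_{M1} = (x - 6)^3, χ_{M2} = (x - 6)^3, χ_{M3} = (x - 6)^3, χ_{M4} = (x + 4)^3.

{M1, M2, M3}: invariant factors (x - 6)^3.

{M4}: invariant factors (x + 4)^3.

Matrices are similar if and only if their invariant-factor lists agree; the partition into similarity classes is {M1, M2, M3}, {M4}.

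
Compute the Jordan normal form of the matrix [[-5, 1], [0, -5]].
J = [[-5, 1], [0, -5]]

The characteristic polynomial is det(xI - A) = (x + 5)^2, so the eigenvalues are -5 (algebraic multiplicity 2).

For λ = -5: rank(A + 5I) = 1, rank((A + 5I)^2) = 0. The eigenspace has dimension 2 - 1 = 1, so there is 1 Jordan block; the rank sequence gives block sizes [2].

Assembling the blocks gives the Jordan form J above.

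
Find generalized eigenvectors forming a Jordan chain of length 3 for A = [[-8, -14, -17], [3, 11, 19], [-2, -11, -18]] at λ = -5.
We seek v_1 ∈ ker((A + 5I)^3) \ ker((A + 5I)^2), then set v_{i+1} = (A + 5I) v_i.

One such chain is v_1 = [[0, -1, 1]]^T, v_2 = [[-3, 3, -2]]^T, v_3 = [[1, 1, -1]]^T. Check: (A + 5I) v_3 = [[0, 0, 0]]^T = 0.

v_1 = [[0, -1, 1]]^T, v_2 = [[-3, 3, -2]]^T, v_3 = [[1, 1, -1]]^T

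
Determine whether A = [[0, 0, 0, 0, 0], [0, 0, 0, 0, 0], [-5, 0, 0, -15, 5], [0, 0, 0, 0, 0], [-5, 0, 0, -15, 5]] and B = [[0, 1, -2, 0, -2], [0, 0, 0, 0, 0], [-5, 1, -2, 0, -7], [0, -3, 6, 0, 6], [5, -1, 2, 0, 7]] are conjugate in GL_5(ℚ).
Both have characteristic polynomial x^4(x - 5), but the minimal polynomial of A is x(x - 5) while the minimal polynomial of B is x^2(x - 5). The minimal polynomial is a similarity invariant, so A and B are not similar.

No.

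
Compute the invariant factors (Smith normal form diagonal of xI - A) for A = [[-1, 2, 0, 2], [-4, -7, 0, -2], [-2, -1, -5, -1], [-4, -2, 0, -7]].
x + 5, x + 5, (x + 5)^2

The Jordan structure of A has elementary divisors (x + 5)^2, (x + 5), (x + 5). Arranging the block sizes at each eigenvalue in decreasing order and taking row products gives the invariant factors.

Invariant factors (smallest first, each dividing the next): x + 5, x + 5, (x + 5)^2.

Check: the last factor (x + 5)^2 is the minimal polynomial, and the product (x + 5)^4 is the characteristic polynomial.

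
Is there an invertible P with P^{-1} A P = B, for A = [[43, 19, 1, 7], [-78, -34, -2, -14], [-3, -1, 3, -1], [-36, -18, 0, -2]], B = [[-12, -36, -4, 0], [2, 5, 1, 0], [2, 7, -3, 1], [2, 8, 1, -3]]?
No.

trace(A) = 10 but trace(B) = -13. The trace is a similarity invariant, so A and B are not similar.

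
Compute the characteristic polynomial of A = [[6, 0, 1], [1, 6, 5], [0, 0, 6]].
χ_A(x) = (x - 6)^3

xI - A = [[x - 6, 0, -1], [-1, x - 6, -5], [0, 0, x - 6]].

Expanding det(xI - A) along the first row:
det(xI - A) = + (x - 6)·det([[x - 6, -5], [0, x - 6]]) - (0)·det([[-1, -5], [0, x - 6]]) + (-1)·det([[-1, x - 6], [0, 0]]).

Evaluating gives χ_A(x) = x^3 - 18x^2 + 108x - 216 = (x - 6)^3.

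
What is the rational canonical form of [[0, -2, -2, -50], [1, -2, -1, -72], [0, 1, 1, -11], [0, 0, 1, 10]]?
R = [[0, 0, 0, -72], [1, 0, 0, -84], [0, 1, 0, -2], [0, 0, 1, 9]]

The invariant factors of A (the non-unit diagonal entries of the Smith normal form of xI - A over ℚ[x]) are (x - 6)^2(x + 1)(x + 2), each dividing the next. The characteristic polynomial is their product, (x - 6)^2(x + 1)(x + 2).

The rational canonical form is the block-diagonal matrix of companion matrices C(f_i):
R = [[0, 0, 0, -72], [1, 0, 0, -84], [0, 1, 0, -2], [0, 0, 1, 9]].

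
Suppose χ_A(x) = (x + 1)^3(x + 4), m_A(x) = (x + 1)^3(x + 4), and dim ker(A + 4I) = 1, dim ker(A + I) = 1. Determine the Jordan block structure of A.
Jordan blocks: (-4, 1), (-1, 3)

λ = -4: algebraic multiplicity 1 (exponent in χ_A), largest block size 1 (exponent in m_A), 1 block (geometric multiplicity). This forces block sizes [1].
λ = -1: algebraic multiplicity 3 (exponent in χ_A), largest block size 3 (exponent in m_A), 1 block (geometric multiplicity). This forces block sizes [3].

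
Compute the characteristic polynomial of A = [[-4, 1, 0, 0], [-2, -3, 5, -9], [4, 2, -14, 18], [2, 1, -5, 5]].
xI - A = [[x + 4, -1, 0, 0], [2, x + 3, -5, 9], [-4, -2, x + 14, -18], [-2, -1, 5, x - 5]].

Expanding det(xI - A) along the first row:
det(xI - A) = + (x + 4)·det([[x + 3, -5, 9], [-2, x + 14, -18], [-1, 5, x - 5]]) - (-1)·det([[2, -5, 9], [-4, x + 14, -18], [-2, 5, x - 5]]) + (0)·det([[2, x + 3, 9], [-4, -2, -18], [-2, -1, x - 5]]) - (0)·det([[2, x + 3, -5], [-4, -2, x + 14], [-2, -1, 5]]).

Evaluating gives χ_A(x) = x^4 + 16x^3 + 96x^2 + 256x + 256 = (x + 4)^4.

χ_A(x) = (x + 4)^4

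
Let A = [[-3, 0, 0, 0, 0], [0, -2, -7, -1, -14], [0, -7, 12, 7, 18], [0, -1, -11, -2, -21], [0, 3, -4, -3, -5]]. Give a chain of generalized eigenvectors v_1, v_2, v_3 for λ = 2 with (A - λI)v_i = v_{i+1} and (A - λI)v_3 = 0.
v_1 = [[0, 0, -2, 0, 1]]^T, v_2 = [[0, 0, -2, 1, 1]]^T, v_3 = [[0, -1, 5, -3, -2]]^T

We seek v_1 ∈ ker((A - 2I)^3) \ ker((A - 2I)^2), then set v_{i+1} = (A - 2I) v_i.

One such chain is v_1 = [[0, 0, -2, 0, 1]]^T, v_2 = [[0, 0, -2, 1, 1]]^T, v_3 = [[0, -1, 5, -3, -2]]^T. Check: (A - 2I) v_3 = [[0, 0, 0, 0, 0]]^T = 0.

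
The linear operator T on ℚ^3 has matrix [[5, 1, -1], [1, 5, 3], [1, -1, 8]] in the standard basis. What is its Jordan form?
J = [[6, 1, 0], [0, 6, 1], [0, 0, 6]]

The characteristic polynomial is det(xI - A) = (x - 6)^3, so the eigenvalues are 6 (algebraic multiplicity 3).

For λ = 6: rank(A - 6I) = 2, rank((A - 6I)^2) = 1, rank((A - 6I)^3) = 0. The eigenspace has dimension 3 - 2 = 1, so there is 1 Jordan block; the rank sequence gives block sizes [3].

Assembling the blocks gives the Jordan form J above.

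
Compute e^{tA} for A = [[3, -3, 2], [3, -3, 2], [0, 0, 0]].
e^{tA} = [[3*t + 1, -3*t, 2*t], [3*t, 1 - 3*t, 2*t], [0, 0, 1]]

A has Jordan form J = [[0, 1, 0], [0, 0, 0], [0, 0, 0]] with A = PJP^{-1}, so e^{tA} = P e^{tJ} P^{-1}.

For a Jordan block J_k(λ), e^{tJ_k(λ)} = e^{λt} · (I + tN + t^2 N^2/2! + ... + t^{k-1} N^{k-1}/(k-1)!) where N is the nilpotent superdiagonal part.

Assembling the blocks and conjugating back gives the entries of e^{tA} as shown above.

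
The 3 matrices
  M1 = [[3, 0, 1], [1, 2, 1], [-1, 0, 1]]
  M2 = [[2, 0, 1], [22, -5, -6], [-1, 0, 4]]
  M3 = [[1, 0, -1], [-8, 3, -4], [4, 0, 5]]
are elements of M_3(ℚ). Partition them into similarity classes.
3 classes: {M1}, {M2}, {M3}

Characteristic polynomials: χ_{M1} = (x - 2)^3, χ_{M2} = (x - 3)^2(x + 5), χ_{M3} = (x - 3)^3.

{M1}: invariant factors x - 2, (x - 2)^2.

{M2}: invariant factors (x - 3)^2(x + 5).

{M3}: invariant factors x - 3, (x - 3)^2.

Matrices are similar if and only if their invariant-factor lists agree; the partition into similarity classes is {M1}, {M2}, {M3}.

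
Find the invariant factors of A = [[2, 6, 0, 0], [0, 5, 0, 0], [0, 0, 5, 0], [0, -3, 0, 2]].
(x - 5)(x - 2), (x - 5)(x - 2)

The Jordan structure of A has elementary divisors (x - 2), (x - 2), (x - 5), (x - 5). Arranging the block sizes at each eigenvalue in decreasing order and taking row products gives the invariant factors.

Invariant factors (smallest first, each dividing the next): (x - 5)(x - 2), (x - 5)(x - 2).

Check: the last factor (x - 5)(x - 2) is the minimal polynomial, and the product (x - 5)^2(x - 2)^2 is the characteristic polynomial.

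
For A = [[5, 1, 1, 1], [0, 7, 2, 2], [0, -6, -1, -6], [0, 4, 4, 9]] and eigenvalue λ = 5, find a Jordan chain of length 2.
v_1 = [[1, 1, 0, 0]]^T, v_2 = [[1, 2, -6, 4]]^T

We seek v_1 ∈ ker((A - 5I)^2) \ ker(A - 5I), then set v_{i+1} = (A - 5I) v_i.

One such chain is v_1 = [[1, 1, 0, 0]]^T, v_2 = [[1, 2, -6, 4]]^T. Check: (A - 5I) v_2 = [[0, 0, 0, 0]]^T = 0.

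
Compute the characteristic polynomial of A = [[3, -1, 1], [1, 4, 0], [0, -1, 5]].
χ_A(x) = (x - 4)^3

xI - A = [[x - 3, 1, -1], [-1, x - 4, 0], [0, 1, x - 5]].

Expanding det(xI - A) along the first row:
det(xI - A) = + (x - 3)·det([[x - 4, 0], [1, x - 5]]) - (1)·det([[-1, 0], [0, x - 5]]) + (-1)·det([[-1, x - 4], [0, 1]]).

Evaluating gives χ_A(x) = x^3 - 12x^2 + 48x - 64 = (x - 4)^3.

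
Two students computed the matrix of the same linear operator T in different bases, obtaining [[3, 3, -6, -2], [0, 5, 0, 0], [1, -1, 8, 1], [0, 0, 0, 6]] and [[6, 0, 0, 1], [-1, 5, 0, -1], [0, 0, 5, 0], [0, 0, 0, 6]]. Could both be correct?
Both have characteristic polynomial (x - 6)^2(x - 5)^2, but the minimal polynomial of A is (x - 6)^2(x - 5)^2 while the minimal polynomial of B is (x - 6)^2(x - 5). The minimal polynomial is a similarity invariant, so A and B are not similar.

No.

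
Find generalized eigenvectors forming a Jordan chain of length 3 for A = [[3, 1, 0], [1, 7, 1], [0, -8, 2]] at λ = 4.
We seek v_1 ∈ ker((A - 4I)^3) \ ker((A - 4I)^2), then set v_{i+1} = (A - 4I) v_i.

One such chain is v_1 = [[-1, -1, 5]]^T, v_2 = [[0, 1, -2]]^T, v_3 = [[1, 1, -4]]^T. Check: (A - 4I) v_3 = [[0, 0, 0]]^T = 0.

v_1 = [[-1, -1, 5]]^T, v_2 = [[0, 1, -2]]^T, v_3 = [[1, 1, -4]]^T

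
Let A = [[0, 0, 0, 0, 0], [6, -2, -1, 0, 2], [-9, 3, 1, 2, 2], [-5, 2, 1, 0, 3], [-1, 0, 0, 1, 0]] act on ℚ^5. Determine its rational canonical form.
R = [[0, 0, 0, 0, 0], [1, 0, 0, 0, 5], [0, 1, 0, 0, 9], [0, 0, 1, 0, 4], [0, 0, 0, 1, -1]]

The invariant factors of A (the non-unit diagonal entries of the Smith normal form of xI - A over ℚ[x]) are x(x + 1)(x^3 - 4x - 5), each dividing the next. The characteristic polynomial is their product, x(x + 1)(x^3 - 4x - 5).

The rational canonical form is the block-diagonal matrix of companion matrices C(f_i):
R = [[0, 0, 0, 0, 0], [1, 0, 0, 0, 5], [0, 1, 0, 0, 9], [0, 0, 1, 0, 4], [0, 0, 0, 1, -1]].

Note the characteristic polynomial does not split into linear factors over ℚ, so A has no Jordan form over ℚ; the rational canonical form exists over any field.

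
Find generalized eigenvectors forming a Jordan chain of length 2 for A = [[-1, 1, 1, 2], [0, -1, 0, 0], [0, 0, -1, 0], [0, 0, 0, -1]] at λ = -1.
v_1 = [[-3, -1, 6, -2]]^T, v_2 = [[1, 0, 0, 0]]^T

We seek v_1 ∈ ker((A + I)^2) \ ker(A + I), then set v_{i+1} = (A + I) v_i.

One such chain is v_1 = [[-3, -1, 6, -2]]^T, v_2 = [[1, 0, 0, 0]]^T. Check: (A + I) v_2 = [[0, 0, 0, 0]]^T = 0.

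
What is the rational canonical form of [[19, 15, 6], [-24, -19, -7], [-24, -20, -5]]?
R = [[0, 0, 9], [1, 0, -3], [0, 1, -5]]

The invariant factors of A (the non-unit diagonal entries of the Smith normal form of xI - A over ℚ[x]) are (x - 1)(x + 3)^2, each dividing the next. The characteristic polynomial is their product, (x - 1)(x + 3)^2.

The rational canonical form is the block-diagonal matrix of companion matrices C(f_i):
R = [[0, 0, 9], [1, 0, -3], [0, 1, -5]].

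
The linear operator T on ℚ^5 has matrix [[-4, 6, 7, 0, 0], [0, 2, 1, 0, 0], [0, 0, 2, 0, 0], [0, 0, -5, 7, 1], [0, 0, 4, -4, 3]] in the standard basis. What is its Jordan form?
J = [[-4, 0, 0, 0, 0], [0, 2, 1, 0, 0], [0, 0, 2, 0, 0], [0, 0, 0, 5, 1], [0, 0, 0, 0, 5]]

The characteristic polynomial is det(xI - A) = (x - 5)^2(x - 2)^2(x + 4), so the eigenvalues are -4 (algebraic multiplicity 1), 2 (algebraic multiplicity 2), 5 (algebraic multiplicity 2).

For λ = -4: algebraic multiplicity 1 gives one 1×1 block.

For λ = 2: rank(A - 2I) = 4, rank((A - 2I)^2) = 3. The eigenspace has dimension 5 - 4 = 1, so there is 1 Jordan block; the rank sequence gives block sizes [2].

For λ = 5: rank(A - 5I) = 4, rank((A - 5I)^2) = 3. The eigenspace has dimension 5 - 4 = 1, so there is 1 Jordan block; the rank sequence gives block sizes [2].

Assembling the blocks gives the Jordan form J above.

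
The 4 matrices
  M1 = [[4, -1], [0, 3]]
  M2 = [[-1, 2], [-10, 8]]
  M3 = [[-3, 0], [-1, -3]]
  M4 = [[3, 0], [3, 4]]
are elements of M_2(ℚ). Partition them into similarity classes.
Characteristic polynomials: χ_{M1} = (x - 4)(x - 3), χ_{M2} = (x - 4)(x - 3), χ_{M3} = (x + 3)^2, χ_{M4} = (x - 4)(x - 3).

{M1, M2, M4}: invariant factors (x - 4)(x - 3).

{M3}: invariant factors (x + 3)^2.

Matrices are similar if and only if their invariant-factor lists agree; the partition into similarity classes is {M1, M2, M4}, {M3}.

2 classes: {M1, M2, M4}, {M3}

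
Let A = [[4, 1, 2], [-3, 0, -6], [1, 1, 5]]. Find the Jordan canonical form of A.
The characteristic polynomial is det(xI - A) = (x - 3)^3, so the eigenvalues are 3 (algebraic multiplicity 3).

For λ = 3: rank(A - 3I) = 1, rank((A - 3I)^2) = 0. The eigenspace has dimension 3 - 1 = 2, so there are 2 Jordan blocks; the rank sequence gives block sizes [2, 1].

Assembling the blocks gives the Jordan form J above.

J = [[3, 1, 0], [0, 3, 0], [0, 0, 3]]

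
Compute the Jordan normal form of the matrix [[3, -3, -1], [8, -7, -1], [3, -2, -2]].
The characteristic polynomial is det(xI - A) = (x + 2)^3, so the eigenvalues are -2 (algebraic multiplicity 3).

For λ = -2: rank(A + 2I) = 2, rank((A + 2I)^2) = 1, rank((A + 2I)^3) = 0. The eigenspace has dimension 3 - 2 = 1, so there is 1 Jordan block; the rank sequence gives block sizes [3].

Assembling the blocks gives the Jordan form J above.

J = [[-2, 1, 0], [0, -2, 1], [0, 0, -2]]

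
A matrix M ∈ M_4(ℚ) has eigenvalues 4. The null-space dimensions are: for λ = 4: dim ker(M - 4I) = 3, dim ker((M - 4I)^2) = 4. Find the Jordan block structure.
λ = 4: successive nullity increments [3, 1] count blocks of size ≥ k; block sizes are [2, 1, 1].

Jordan blocks: (4, 2), (4, 1), (4, 1)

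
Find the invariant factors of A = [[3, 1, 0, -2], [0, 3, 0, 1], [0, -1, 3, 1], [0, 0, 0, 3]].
The Jordan structure of A has elementary divisors (x - 3)^3, (x - 3). Arranging the block sizes at each eigenvalue in decreasing order and taking row products gives the invariant factors.

Invariant factors (smallest first, each dividing the next): x - 3, (x - 3)^3.

Check: the last factor (x - 3)^3 is the minimal polynomial, and the product (x - 3)^4 is the characteristic polynomial.

x - 3, (x - 3)^3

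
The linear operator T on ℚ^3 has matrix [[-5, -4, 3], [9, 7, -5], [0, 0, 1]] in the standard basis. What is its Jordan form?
The characteristic polynomial is det(xI - A) = (x - 1)^3, so the eigenvalues are 1 (algebraic multiplicity 3).

For λ = 1: rank(A - I) = 2, rank((A - I)^2) = 1, rank((A - I)^3) = 0. The eigenspace has dimension 3 - 2 = 1, so there is 1 Jordan block; the rank sequence gives block sizes [3].

Assembling the blocks gives the Jordan form J above.

J = [[1, 1, 0], [0, 1, 1], [0, 0, 1]]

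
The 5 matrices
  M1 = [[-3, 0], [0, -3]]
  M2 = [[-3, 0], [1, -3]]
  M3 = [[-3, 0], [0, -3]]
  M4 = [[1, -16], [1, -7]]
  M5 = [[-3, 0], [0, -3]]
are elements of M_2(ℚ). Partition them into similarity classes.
Characteristic polynomials: χ_{M1} = (x + 3)^2, χ_{M2} = (x + 3)^2, χ_{M3} = (x + 3)^2, χ_{M4} = (x + 3)^2, χ_{M5} = (x + 3)^2.

{M1, M3, M5}: invariant factors x + 3, x + 3.

{M2, M4}: invariant factors (x + 3)^2.

Matrices are similar if and only if their invariant-factor lists agree; the partition into similarity classes is {M1, M3, M5}, {M2, M4}.

2 classes: {M1, M3, M5}, {M2, M4}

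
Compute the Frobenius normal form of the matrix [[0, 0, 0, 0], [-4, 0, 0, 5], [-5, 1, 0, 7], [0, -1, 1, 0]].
The invariant factors of A (the non-unit diagonal entries of the Smith normal form of xI - A over ℚ[x]) are x(x^3 - 2x - 5), each dividing the next. The characteristic polynomial is their product, x(x^3 - 2x - 5).

The rational canonical form is the block-diagonal matrix of companion matrices C(f_i):
R = [[0, 0, 0, 0], [1, 0, 0, 5], [0, 1, 0, 2], [0, 0, 1, 0]].

Note the characteristic polynomial does not split into linear factors over ℚ, so A has no Jordan form over ℚ; the rational canonical form exists over any field.

R = [[0, 0, 0, 0], [1, 0, 0, 5], [0, 1, 0, 2], [0, 0, 1, 0]]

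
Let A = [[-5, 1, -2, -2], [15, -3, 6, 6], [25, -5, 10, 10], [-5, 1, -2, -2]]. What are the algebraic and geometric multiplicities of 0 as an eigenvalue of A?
The characteristic polynomial is x^4, so the factor x appears with exponent 4: the algebraic multiplicity is 4.

rank(A) = 1, so the eigenspace has dimension 4 - 1 = 3: the geometric multiplicity is 3.

Since 3 < 4, A is not diagonalizable.

algebraic multiplicity 4, geometric multiplicity 3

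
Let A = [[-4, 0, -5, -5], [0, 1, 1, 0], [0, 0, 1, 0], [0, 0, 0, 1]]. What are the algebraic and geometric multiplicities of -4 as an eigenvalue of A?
The characteristic polynomial is (x - 1)^3(x + 4), so the factor x + 4 appears with exponent 1: the algebraic multiplicity is 1.

rank(A + 4I) = 3, so the eigenspace has dimension 4 - 3 = 1: the geometric multiplicity is 1.

algebraic multiplicity 1, geometric multiplicity 1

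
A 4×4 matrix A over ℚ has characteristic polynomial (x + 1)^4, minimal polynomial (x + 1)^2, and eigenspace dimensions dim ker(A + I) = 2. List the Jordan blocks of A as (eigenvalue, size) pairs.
λ = -1: algebraic multiplicity 4 (exponent in χ_A), largest block size 2 (exponent in m_A), 2 blocks (geometric multiplicity). These force block sizes [2, 2].

Jordan blocks: (-1, 2), (-1, 2)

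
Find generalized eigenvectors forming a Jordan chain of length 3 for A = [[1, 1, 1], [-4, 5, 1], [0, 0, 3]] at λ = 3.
We seek v_1 ∈ ker((A - 3I)^3) \ ker((A - 3I)^2), then set v_{i+1} = (A - 3I) v_i.

One such chain is v_1 = [[0, 0, 1]]^T, v_2 = [[1, 1, 0]]^T, v_3 = [[-1, -2, 0]]^T. Check: (A - 3I) v_3 = [[0, 0, 0]]^T = 0.

v_1 = [[0, 0, 1]]^T, v_2 = [[1, 1, 0]]^T, v_3 = [[-1, -2, 0]]^T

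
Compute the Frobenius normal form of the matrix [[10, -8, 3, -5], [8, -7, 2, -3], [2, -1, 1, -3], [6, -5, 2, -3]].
The invariant factors of A (the non-unit diagonal entries of the Smith normal form of xI - A over ℚ[x]) are (x - 1)(x^3 + 2x + 2), each dividing the next. The characteristic polynomial is their product, (x - 1)(x^3 + 2x + 2).

The rational canonical form is the block-diagonal matrix of companion matrices C(f_i):
R = [[0, 0, 0, 2], [1, 0, 0, 0], [0, 1, 0, -2], [0, 0, 1, 1]].

Note the characteristic polynomial does not split into linear factors over ℚ, so A has no Jordan form over ℚ; the rational canonical form exists over any field.

R = [[0, 0, 0, 2], [1, 0, 0, 0], [0, 1, 0, -2], [0, 0, 1, 1]]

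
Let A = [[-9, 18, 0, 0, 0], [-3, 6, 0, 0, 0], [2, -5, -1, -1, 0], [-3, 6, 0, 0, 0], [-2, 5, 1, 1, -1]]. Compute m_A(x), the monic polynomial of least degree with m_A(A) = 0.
m_A(x) = x(x + 1)^2(x + 3)

The characteristic polynomial factors as x^2(x + 1)^2(x + 3). The minimal polynomial is ∏(x - λ)^{k_λ} where k_λ is the size of the largest Jordan block at λ.

For λ = -3: rank(A + 3I) = 4, and the largest Jordan block has size 1 (the smallest k with rank((A + 3I)^k) = rank((A + 3I)^(k+1))).
For λ = -1: rank(A + I) = 4, and the largest Jordan block has size 2 (the smallest k with rank((A + I)^k) = rank((A + I)^(k+1))).
For λ = 0: rank(A) = 3, and the largest Jordan block has size 1 (the smallest k with rank(A^k) = rank(A^(k+1))).

So m_A(x) = x(x + 1)^2(x + 3).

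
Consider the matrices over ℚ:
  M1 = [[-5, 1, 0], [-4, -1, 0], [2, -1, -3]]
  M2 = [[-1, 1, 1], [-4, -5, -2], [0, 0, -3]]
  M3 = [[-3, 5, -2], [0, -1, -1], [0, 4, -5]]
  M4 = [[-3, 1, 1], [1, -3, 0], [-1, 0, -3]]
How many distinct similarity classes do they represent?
2 classes: {M1, M2}, {M3, M4}

Characteristic polynomials: χ_{M1} = (x + 3)^3, χ_{M2} = (x + 3)^3, χ_{M3} = (x + 3)^3, χ_{M4} = (x + 3)^3.

{M1, M2}: invariant factors x + 3, (x + 3)^2.

{M3, M4}: invariant factors (x + 3)^3.

Matrices are similar if and only if their invariant-factor lists agree; the partition into similarity classes is {M1, M2}, {M3, M4}.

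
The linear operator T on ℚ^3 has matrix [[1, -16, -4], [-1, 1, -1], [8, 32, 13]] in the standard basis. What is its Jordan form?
The characteristic polynomial is det(xI - A) = (x - 5)^3, so the eigenvalues are 5 (algebraic multiplicity 3).

For λ = 5: rank(A - 5I) = 1, rank((A - 5I)^2) = 0. The eigenspace has dimension 3 - 1 = 2, so there are 2 Jordan blocks; the rank sequence gives block sizes [2, 1].

Assembling the blocks gives the Jordan form J above.

J = [[5, 1, 0], [0, 5, 0], [0, 0, 5]]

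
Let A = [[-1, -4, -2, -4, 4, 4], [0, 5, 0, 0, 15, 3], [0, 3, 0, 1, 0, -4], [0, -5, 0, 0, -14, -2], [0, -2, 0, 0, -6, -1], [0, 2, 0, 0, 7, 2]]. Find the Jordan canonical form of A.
J = [[-1, 0, 0, 0, 0, 0], [0, -1, 0, 0, 0, 0], [0, 0, 0, 1, 0, 0], [0, 0, 0, 0, 0, 0], [0, 0, 0, 0, 1, 1], [0, 0, 0, 0, 0, 1]]

The characteristic polynomial is det(xI - A) = x^2(x - 1)^2(x + 1)^2, so the eigenvalues are -1 (algebraic multiplicity 2), 0 (algebraic multiplicity 2), 1 (algebraic multiplicity 2).

For λ = -1: rank(A + I) = 4. The eigenspace has dimension 6 - 4 = 2, so there are 2 Jordan blocks; the rank sequence gives block sizes [1, 1].

For λ = 0: rank(A) = 5, rank(A^2) = 4. The eigenspace has dimension 6 - 5 = 1, so there is 1 Jordan block; the rank sequence gives block sizes [2].

For λ = 1: rank(A - I) = 5, rank((A - I)^2) = 4. The eigenspace has dimension 6 - 5 = 1, so there is 1 Jordan block; the rank sequence gives block sizes [2].

Assembling the blocks gives the Jordan form J above.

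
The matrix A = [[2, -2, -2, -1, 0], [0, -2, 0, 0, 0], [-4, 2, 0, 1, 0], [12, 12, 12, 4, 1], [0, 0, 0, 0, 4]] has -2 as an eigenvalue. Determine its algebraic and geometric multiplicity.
algebraic multiplicity 2, geometric multiplicity 2

The characteristic polynomial is (x - 4)^3(x + 2)^2, so the factor x + 2 appears with exponent 2: the algebraic multiplicity is 2.

rank(A + 2I) = 3, so the eigenspace has dimension 5 - 3 = 2: the geometric multiplicity is 2.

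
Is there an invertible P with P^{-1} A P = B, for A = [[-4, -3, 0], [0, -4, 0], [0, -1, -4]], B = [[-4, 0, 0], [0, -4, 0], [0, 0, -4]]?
No.

Both have characteristic polynomial (x + 4)^3, but the minimal polynomial of A is (x + 4)^2 while the minimal polynomial of B is x + 4. The minimal polynomial is a similarity invariant, so A and B are not similar.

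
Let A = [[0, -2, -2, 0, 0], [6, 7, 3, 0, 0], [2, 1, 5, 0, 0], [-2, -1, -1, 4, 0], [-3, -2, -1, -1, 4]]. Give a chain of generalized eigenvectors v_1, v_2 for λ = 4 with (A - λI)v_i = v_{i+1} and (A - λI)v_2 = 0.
v_1 = [[2, -3, 0, 1, 2]]^T, v_2 = [[-2, 3, 1, -1, -1]]^T

We seek v_1 ∈ ker((A - 4I)^2) \ ker(A - 4I), then set v_{i+1} = (A - 4I) v_i.

One such chain is v_1 = [[2, -3, 0, 1, 2]]^T, v_2 = [[-2, 3, 1, -1, -1]]^T. Check: (A - 4I) v_2 = [[0, 0, 0, 0, 0]]^T = 0.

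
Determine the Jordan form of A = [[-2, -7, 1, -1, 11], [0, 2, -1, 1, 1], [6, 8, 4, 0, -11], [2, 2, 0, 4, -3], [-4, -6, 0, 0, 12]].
J = [[4, 1, 0, 0, 0], [0, 4, 1, 0, 0], [0, 0, 4, 0, 0], [0, 0, 0, 4, 1], [0, 0, 0, 0, 4]]

The characteristic polynomial is det(xI - A) = (x - 4)^5, so the eigenvalues are 4 (algebraic multiplicity 5).

For λ = 4: rank(A - 4I) = 3, rank((A - 4I)^2) = 1, rank((A - 4I)^3) = 0. The eigenspace has dimension 5 - 3 = 2, so there are 2 Jordan blocks; the rank sequence gives block sizes [3, 2].

Assembling the blocks gives the Jordan form J above.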